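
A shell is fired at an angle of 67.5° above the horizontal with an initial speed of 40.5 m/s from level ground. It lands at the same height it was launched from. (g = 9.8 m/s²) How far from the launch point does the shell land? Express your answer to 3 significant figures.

Components: v_x = 40.5 cos 67.5° = 15.50 m/s, v_y = 40.5 sin 67.5° = 37.42 m/s.
Time of flight (same landing height): t = 2 v_y / g = 2 × 37.42 / 9.8 = 7.637 s.
Range: R = v_x · t = 15.50 × 7.637 = 118 m.

118 m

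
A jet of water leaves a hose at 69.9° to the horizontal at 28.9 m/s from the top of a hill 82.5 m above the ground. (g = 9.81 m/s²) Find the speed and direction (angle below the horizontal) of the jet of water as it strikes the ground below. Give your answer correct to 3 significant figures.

49.5 m/s at 78.4° below the horizontal

v_x = 28.9 cos 69.9° = 9.932 m/s (constant).
|v_y| at impact = √((27.14)² + 2×9.81×82.5) = 48.53 m/s.
Speed = √(9.932² + 48.53²) = 49.5 m/s; angle = arctan(48.53/9.932) = 78.4° below horizontal.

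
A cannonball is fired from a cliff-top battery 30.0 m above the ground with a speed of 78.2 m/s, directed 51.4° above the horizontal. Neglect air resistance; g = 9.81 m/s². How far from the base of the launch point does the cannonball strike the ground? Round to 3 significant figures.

631 m

Components: v_x = 78.2 cos 51.4° = 48.79 m/s, v_y = 78.2 sin 51.4° = 61.11 m/s.
Vertical: 0 = 30.0 + 61.11 t − ½(9.81) t² ⇒ 4.905 t² − 61.11 t − 30.0 = 0.
t = [61.11 + √(3734 + 588.6)] / 9.810 = 12.93 s.
Horizontal: R = v_x · t = 48.79 × 12.93 = 631 m.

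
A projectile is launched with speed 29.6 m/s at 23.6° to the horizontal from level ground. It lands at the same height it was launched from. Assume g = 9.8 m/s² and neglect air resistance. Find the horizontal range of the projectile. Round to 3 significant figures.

65.6 m

For level ground, R = v₀² sin(2θ) / g.
sin(2 × 23.6°) = sin 47.20° = 0.7337.
R = (29.6)² × 0.7337 / 9.8 = 65.6 m.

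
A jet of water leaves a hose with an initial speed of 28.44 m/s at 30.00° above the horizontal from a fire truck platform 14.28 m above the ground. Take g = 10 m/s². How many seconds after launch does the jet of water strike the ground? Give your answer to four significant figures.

3.631 s

Vertical component: v_y = 28.44 sin 30.00° = 14.220 m/s.
Taking up as positive with launch at y = 14.28 m, landing at y = 0: 0 = 14.28 + 14.220 t − ½(10) t².
Solving 5.000 t² − 14.220 t − 14.28 = 0 gives t = [14.220 + √(14.220² + 4·5.000·14.28)] / 10.00 = 3.631 s.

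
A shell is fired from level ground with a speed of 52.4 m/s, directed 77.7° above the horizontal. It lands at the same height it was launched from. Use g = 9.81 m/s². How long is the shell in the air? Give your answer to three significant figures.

10.4 s

Vertical component: v_y = 52.4 sin 77.7° = 51.20 m/s.
For a projectile landing at launch height, time of flight is t = 2 v_y / g = 2 × 51.20 / 9.81 = 10.4 s.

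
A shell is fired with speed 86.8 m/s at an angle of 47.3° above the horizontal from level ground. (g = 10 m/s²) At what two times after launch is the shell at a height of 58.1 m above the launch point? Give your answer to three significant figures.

0.987 s and 11.8 s

v_y0 = 86.8 sin 47.3° = 63.79 m/s.
Set y = v_y0 t − ½ g t² = 58.1: 5.000 t² − 63.79 t + 58.1 = 0.
t = [63.79 ± √(4069 − 1162)] / 10 = (63.79 ± 53.92) / 10, giving t = 0.987 s or t = 11.8 s.
So the shell is at 58.1 m at t = 0.987 s (rising) and t = 11.8 s (falling).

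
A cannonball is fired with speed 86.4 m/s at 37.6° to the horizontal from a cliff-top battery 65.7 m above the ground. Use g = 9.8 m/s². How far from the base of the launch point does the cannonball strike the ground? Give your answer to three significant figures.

Components: v_x = 86.4 cos 37.6° = 68.45 m/s, v_y = 86.4 sin 37.6° = 52.72 m/s.
Vertical: 0 = 65.7 + 52.72 t − ½(9.8) t² ⇒ 4.900 t² − 52.72 t − 65.7 = 0.
t = [52.72 + √(2779 + 1288)] / 9.800 = 11.89 s.
Horizontal: R = v_x · t = 68.45 × 11.89 = 814 m.

814 m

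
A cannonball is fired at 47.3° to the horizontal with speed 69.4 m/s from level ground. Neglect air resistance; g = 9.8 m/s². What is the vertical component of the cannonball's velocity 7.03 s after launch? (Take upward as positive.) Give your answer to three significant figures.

-17.9 m/s

Initial vertical component: v_y0 = 69.4 sin 47.3° = 51.00 m/s.
v_y(t) = v_y0 − g t = 51.00 − 9.8 × 7.03 = -17.9 m/s.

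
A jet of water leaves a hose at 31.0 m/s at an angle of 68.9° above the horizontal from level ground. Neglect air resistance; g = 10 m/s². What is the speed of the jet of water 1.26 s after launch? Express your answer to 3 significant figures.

19.8 m/s

v_x = 31.0 cos 68.9° = 11.16 m/s (constant).
v_y(t) = 31.0 sin 68.9° − g t = 28.92 − 10 × 1.26 = 16.32 m/s.
Speed = √(v_x² + v_y²) = √(124.5 + 266.3) = 19.8 m/s.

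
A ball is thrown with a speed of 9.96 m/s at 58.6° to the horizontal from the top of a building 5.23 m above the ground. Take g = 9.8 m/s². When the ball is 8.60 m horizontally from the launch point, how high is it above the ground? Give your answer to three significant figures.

5.86 m

v_x = 9.96 cos 58.6° = 5.189 m/s, v_y0 = 9.96 sin 58.6° = 8.501 m/s.
Time to reach x = 8.60 m: t = x / v_x = 8.60 / 5.189 = 1.657 s.
y = 5.23 + v_y0 t − ½ g t² = 5.23 + 8.501×1.657 − 4.900×1.657² = 5.86 m.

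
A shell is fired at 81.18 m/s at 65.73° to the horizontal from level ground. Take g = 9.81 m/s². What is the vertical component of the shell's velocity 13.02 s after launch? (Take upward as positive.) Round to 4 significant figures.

Initial vertical component: v_y0 = 81.18 sin 65.73° = 74.005 m/s.
v_y(t) = v_y0 − g t = 74.005 − 9.81 × 13.02 = -53.72 m/s.

-53.72 m/s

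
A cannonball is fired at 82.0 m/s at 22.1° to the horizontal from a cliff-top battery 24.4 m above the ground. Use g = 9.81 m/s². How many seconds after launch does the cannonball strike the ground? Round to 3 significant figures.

Vertical component: v_y = 82.0 sin 22.1° = 30.85 m/s.
Taking up as positive with launch at y = 24.4 m, landing at y = 0: 0 = 24.4 + 30.85 t − ½(9.81) t².
Solving 4.905 t² − 30.85 t − 24.4 = 0 gives t = [30.85 + √(30.85² + 4·4.905·24.4)] / 9.810 = 7.00 s.

7.00 s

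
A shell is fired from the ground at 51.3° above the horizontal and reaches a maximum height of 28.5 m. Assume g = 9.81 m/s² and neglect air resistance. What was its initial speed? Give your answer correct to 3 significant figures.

30.3 m/s

At maximum height v_y = 0, so (v₀ sin θ)² = 2 g H.
v₀ sin 51.3° = √(2 × 9.81 × 28.5) = 23.65 m/s.
v₀ = 23.65 / sin 51.3° = 23.65 / 0.7804 = 30.3 m/s.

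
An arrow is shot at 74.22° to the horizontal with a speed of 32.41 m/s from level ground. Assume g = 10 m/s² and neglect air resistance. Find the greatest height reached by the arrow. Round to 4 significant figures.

Vertical component of launch velocity: v_y = 32.41 sin 74.22° = 31.189 m/s.
At the highest point the vertical velocity is zero, so v_y² = 2 g h_max.
h_max = (31.189)² / (2 × 10) = 972.75 / 20.00 = 48.64 m.

48.64 m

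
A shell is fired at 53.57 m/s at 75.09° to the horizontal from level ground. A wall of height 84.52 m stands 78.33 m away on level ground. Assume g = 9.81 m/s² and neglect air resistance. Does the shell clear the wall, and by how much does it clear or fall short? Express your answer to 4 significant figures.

v_x = 53.57 cos 75.09° = 13.784 m/s; v_y0 = 53.57 sin 75.09° = 51.766 m/s.
Time to reach the wall: t = 78.33 / 13.784 = 5.6827 s.
Height at that point: y = 51.766×5.6827 − 4.905×5.6827² = 135.77 m.
That is 135.77 − 84.52 = 51.25 m above the top of the wall, so the shell clears it.

Yes — it clears the wall by 51.25 m.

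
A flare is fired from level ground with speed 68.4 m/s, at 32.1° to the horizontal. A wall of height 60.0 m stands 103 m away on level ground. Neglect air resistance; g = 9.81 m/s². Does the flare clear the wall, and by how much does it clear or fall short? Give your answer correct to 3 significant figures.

No — it falls 10.9 m short of clearing the wall.

v_x = 68.4 cos 32.1° = 57.94 m/s; v_y0 = 68.4 sin 32.1° = 36.35 m/s.
Time to reach the wall: t = 103 / 57.94 = 1.778 s.
Height at that point: y = 36.35×1.778 − 4.905×1.778² = 49.12 m.
That is 60.0 − 49.12 = 10.9 m below the top of the wall, so the flare does not clear it.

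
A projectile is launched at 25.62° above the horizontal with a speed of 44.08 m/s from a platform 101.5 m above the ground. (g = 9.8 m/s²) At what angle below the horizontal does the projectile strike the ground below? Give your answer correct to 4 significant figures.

50.67°

v_x = 44.08 cos 25.62° = 39.746 m/s.
At impact |v_y| = √(v_y0² + 2 g h) = √(19.060² + 2×9.8×101.5) = 48.504 m/s.
Angle below horizontal = arctan(|v_y| / v_x) = arctan(48.504 / 39.746) = 50.67°.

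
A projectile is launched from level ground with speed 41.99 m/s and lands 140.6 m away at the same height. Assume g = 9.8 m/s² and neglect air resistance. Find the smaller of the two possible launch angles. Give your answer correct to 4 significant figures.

25.70°

Level-ground range: R = v₀² sin(2θ)/g ⇒ sin 2θ = R g / v₀² = 140.6×9.8/41.99² = 0.7815.
2θ = arcsin(0.7815) = 51.398° or 180° − 51.398° = 128.602°.
So θ = 25.70° or θ = 64.30°.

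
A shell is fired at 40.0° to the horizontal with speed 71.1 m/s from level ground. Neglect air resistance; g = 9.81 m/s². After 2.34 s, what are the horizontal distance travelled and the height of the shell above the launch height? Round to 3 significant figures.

v_x = 71.1 cos 40.0° = 54.47 m/s; v_y0 = 71.1 sin 40.0° = 45.70 m/s.
x = v_x t = 54.47 × 2.34 = 127 m.
y = v_y0 t − ½ g t² = 45.70×2.34 − 4.905×2.34² = 80.1 m.

x = 127 m, y = 80.1 m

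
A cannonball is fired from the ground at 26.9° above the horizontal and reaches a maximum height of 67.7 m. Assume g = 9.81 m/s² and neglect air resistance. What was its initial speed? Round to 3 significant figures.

80.6 m/s

At maximum height v_y = 0, so (v₀ sin θ)² = 2 g H.
v₀ sin 26.9° = √(2 × 9.81 × 67.7) = 36.45 m/s.
v₀ = 36.45 / sin 26.9° = 36.45 / 0.4524 = 80.6 m/s.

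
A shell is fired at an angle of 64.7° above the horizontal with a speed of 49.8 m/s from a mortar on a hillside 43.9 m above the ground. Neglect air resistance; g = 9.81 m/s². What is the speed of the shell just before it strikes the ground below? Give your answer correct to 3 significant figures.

57.8 m/s

v_x = 49.8 cos 64.7° = 21.28 m/s is unchanged throughout.
For the vertical component, v_y² = v_y0² + 2 g h = (45.02)² + 2×9.81×43.9 = 2888, so |v_y| = 53.74 m/s.
Impact speed = √(v_x² + v_y²) = √(452.8 + 2888) = 57.8 m/s.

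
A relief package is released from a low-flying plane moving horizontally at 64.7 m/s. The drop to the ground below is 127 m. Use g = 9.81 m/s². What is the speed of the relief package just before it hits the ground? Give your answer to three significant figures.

81.7 m/s

Fall time: t = √(2 × 127 / 9.81) = 5.088 s.
At impact: v_x = 64.7 m/s (unchanged), v_y = g t = 9.81 × 5.088 = 49.91 m/s.
Speed = √(v_x² + v_y²) = √(4186 + 2491) = 81.7 m/s.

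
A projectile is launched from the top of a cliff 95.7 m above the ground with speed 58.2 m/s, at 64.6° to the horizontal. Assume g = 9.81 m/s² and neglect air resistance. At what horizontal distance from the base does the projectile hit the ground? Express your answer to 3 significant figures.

307 m

Components: v_x = 58.2 cos 64.6° = 24.96 m/s, v_y = 58.2 sin 64.6° = 52.57 m/s.
Vertical: 0 = 95.7 + 52.57 t − ½(9.81) t² ⇒ 4.905 t² − 52.57 t − 95.7 = 0.
t = [52.57 + √(2764 + 1878)] / 9.810 = 12.30 s.
Horizontal: R = v_x · t = 24.96 × 12.30 = 307 m.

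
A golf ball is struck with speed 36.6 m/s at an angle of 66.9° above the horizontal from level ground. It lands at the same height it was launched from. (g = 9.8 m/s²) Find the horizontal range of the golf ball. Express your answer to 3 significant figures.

98.7 m

For level ground, R = v₀² sin(2θ) / g.
sin(2 × 66.9°) = sin 133.8° = 0.7218.
R = (36.6)² × 0.7218 / 9.8 = 98.7 m.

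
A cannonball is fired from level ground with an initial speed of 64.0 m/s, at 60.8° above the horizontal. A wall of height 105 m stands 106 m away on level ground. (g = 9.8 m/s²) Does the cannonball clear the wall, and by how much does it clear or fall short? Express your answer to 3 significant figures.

Yes — it clears the wall by 28.2 m.

v_x = 64.0 cos 60.8° = 31.22 m/s; v_y0 = 64.0 sin 60.8° = 55.87 m/s.
Time to reach the wall: t = 106 / 31.22 = 3.395 s.
Height at that point: y = 55.87×3.395 − 4.900×3.395² = 133.2 m.
That is 133.2 − 105 = 28.2 m above the top of the wall, so the cannonball clears it.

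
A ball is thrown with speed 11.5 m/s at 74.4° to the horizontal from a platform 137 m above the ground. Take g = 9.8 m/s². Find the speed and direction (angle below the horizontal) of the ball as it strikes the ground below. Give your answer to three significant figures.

53.1 m/s at 86.7° below the horizontal

v_x = 11.5 cos 74.4° = 3.093 m/s (constant).
|v_y| at impact = √((11.08)² + 2×9.8×137) = 52.99 m/s.
Speed = √(3.093² + 52.99²) = 53.1 m/s; angle = arctan(52.99/3.093) = 86.7° below horizontal.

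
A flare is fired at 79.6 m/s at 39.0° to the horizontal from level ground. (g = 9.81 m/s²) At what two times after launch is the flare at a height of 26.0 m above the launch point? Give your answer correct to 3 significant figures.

0.548 s and 9.66 s

v_y0 = 79.6 sin 39.0° = 50.09 m/s.
Set y = v_y0 t − ½ g t² = 26.0: 4.905 t² − 50.09 t + 26.0 = 0.
t = [50.09 ± √(2509 − 510.1)] / 9.81 = (50.09 ± 44.71) / 9.81, giving t = 0.548 s or t = 9.66 s.
So the flare is at 26.0 m at t = 0.548 s (rising) and t = 9.66 s (falling).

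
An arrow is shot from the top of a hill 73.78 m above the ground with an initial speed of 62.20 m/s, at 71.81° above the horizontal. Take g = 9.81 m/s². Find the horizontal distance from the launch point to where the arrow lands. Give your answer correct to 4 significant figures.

Components: v_x = 62.20 cos 71.81° = 19.417 m/s, v_y = 62.20 sin 71.81° = 59.092 m/s.
Vertical: 0 = 73.78 + 59.092 t − ½(9.81) t² ⇒ 4.905 t² − 59.092 t − 73.78 = 0.
t = [59.092 + √(3491.9 + 1447.6)] / 9.810 = 13.188 s.
Horizontal: R = v_x · t = 19.417 × 13.188 = 256.1 m.

256.1 m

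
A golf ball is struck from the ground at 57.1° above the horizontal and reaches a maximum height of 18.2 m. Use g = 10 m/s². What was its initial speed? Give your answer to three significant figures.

22.7 m/s

At maximum height v_y = 0, so (v₀ sin θ)² = 2 g H.
v₀ sin 57.1° = √(2 × 10 × 18.2) = 19.08 m/s.
v₀ = 19.08 / sin 57.1° = 19.08 / 0.8396 = 22.7 m/s.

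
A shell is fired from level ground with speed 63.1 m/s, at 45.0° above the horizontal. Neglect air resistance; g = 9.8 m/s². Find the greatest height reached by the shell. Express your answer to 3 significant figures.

Vertical component of launch velocity: v_y = 63.1 sin 45.0° = 44.62 m/s.
At the highest point the vertical velocity is zero, so v_y² = 2 g h_max.
h_max = (44.62)² / (2 × 9.8) = 1991 / 19.60 = 102 m.

102 m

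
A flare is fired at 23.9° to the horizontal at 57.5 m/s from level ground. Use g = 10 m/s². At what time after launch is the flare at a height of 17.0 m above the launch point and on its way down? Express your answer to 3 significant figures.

3.75 s

v_y0 = 57.5 sin 23.9° = 23.30 m/s.
Set y = v_y0 t − ½ g t² = 17.0: 5.000 t² − 23.30 t + 17.0 = 0.
t = [23.30 ± √(542.9 − 340.0)] / 10 = (23.30 ± 14.24) / 10, giving t = 0.906 s or t = 3.75 s.
On the way down corresponds to the larger root: t = 3.75 s.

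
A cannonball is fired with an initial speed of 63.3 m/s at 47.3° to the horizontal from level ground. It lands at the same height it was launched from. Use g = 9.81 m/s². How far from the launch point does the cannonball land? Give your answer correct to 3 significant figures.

407 m

For level ground, R = v₀² sin(2θ) / g.
sin(2 × 47.3°) = sin 94.60° = 0.9968.
R = (63.3)² × 0.9968 / 9.81 = 407 m.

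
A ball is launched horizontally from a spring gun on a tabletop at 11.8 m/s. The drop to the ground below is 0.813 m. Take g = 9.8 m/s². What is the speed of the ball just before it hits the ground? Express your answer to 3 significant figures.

12.5 m/s

Fall time: t = √(2 × 0.813 / 9.8) = 0.4073 s.
At impact: v_x = 11.8 m/s (unchanged), v_y = g t = 9.8 × 0.4073 = 3.992 m/s.
Speed = √(v_x² + v_y²) = √(139.2 + 15.94) = 12.5 m/s.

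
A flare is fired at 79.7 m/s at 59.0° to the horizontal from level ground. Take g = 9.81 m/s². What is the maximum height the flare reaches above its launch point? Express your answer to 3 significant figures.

238 m

Vertical component of launch velocity: v_y = 79.7 sin 59.0° = 68.32 m/s.
At the highest point the vertical velocity is zero, so v_y² = 2 g h_max.
h_max = (68.32)² / (2 × 9.81) = 4668 / 19.62 = 238 m.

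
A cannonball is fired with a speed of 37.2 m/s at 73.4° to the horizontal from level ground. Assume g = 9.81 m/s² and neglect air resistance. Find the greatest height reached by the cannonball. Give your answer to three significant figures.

Vertical component of launch velocity: v_y = 37.2 sin 73.4° = 35.65 m/s.
At the highest point the vertical velocity is zero, so v_y² = 2 g h_max.
h_max = (35.65)² / (2 × 9.81) = 1271 / 19.62 = 64.8 m.

64.8 m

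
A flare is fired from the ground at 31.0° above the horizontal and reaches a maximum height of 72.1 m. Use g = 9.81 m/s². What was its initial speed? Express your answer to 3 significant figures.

At maximum height v_y = 0, so (v₀ sin θ)² = 2 g H.
v₀ sin 31.0° = √(2 × 9.81 × 72.1) = 37.61 m/s.
v₀ = 37.61 / sin 31.0° = 37.61 / 0.5150 = 73.0 m/s.

73.0 m/s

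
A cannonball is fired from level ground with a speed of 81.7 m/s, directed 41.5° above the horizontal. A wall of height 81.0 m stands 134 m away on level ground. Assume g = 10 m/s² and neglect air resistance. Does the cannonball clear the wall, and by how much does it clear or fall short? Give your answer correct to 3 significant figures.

v_x = 81.7 cos 41.5° = 61.19 m/s; v_y0 = 81.7 sin 41.5° = 54.14 m/s.
Time to reach the wall: t = 134 / 61.19 = 2.190 s.
Height at that point: y = 54.14×2.190 − 5.000×2.190² = 94.59 m.
That is 94.59 − 81.0 = 13.6 m above the top of the wall, so the cannonball clears it.

Yes — it clears the wall by 13.6 m.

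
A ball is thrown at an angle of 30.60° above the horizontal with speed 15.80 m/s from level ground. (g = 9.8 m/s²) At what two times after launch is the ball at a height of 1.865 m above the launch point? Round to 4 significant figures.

0.2795 s and 1.362 s

v_y0 = 15.80 sin 30.60° = 8.0429 m/s.
Set y = v_y0 t − ½ g t² = 1.865: 4.900 t² − 8.0429 t + 1.865 = 0.
t = [8.0429 ± √(64.688 − 36.554)] / 9.8 = (8.0429 ± 5.3041) / 9.8, giving t = 0.2795 s or t = 1.362 s.
So the ball is at 1.865 m at t = 0.2795 s (rising) and t = 1.362 s (falling).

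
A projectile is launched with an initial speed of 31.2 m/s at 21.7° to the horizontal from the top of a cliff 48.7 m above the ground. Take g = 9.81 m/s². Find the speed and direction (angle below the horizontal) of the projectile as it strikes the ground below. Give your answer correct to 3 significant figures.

43.9 m/s at 48.7° below the horizontal

v_x = 31.2 cos 21.7° = 28.99 m/s (constant).
|v_y| at impact = √((11.54)² + 2×9.81×48.7) = 32.99 m/s.
Speed = √(28.99² + 32.99²) = 43.9 m/s; angle = arctan(32.99/28.99) = 48.7° below horizontal.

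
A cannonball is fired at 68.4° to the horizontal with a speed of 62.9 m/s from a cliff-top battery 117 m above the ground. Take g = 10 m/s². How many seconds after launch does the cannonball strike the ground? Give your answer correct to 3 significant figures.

13.4 s

Vertical component: v_y = 62.9 sin 68.4° = 58.48 m/s.
Taking up as positive with launch at y = 117 m, landing at y = 0: 0 = 117 + 58.48 t − ½(10) t².
Solving 5.000 t² − 58.48 t − 117 = 0 gives t = [58.48 + √(58.48² + 4·5.000·117)] / 10.00 = 13.4 s.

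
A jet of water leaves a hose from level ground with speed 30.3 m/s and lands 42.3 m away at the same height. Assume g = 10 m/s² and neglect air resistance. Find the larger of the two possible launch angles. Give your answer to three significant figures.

76.3°

Level-ground range: R = v₀² sin(2θ)/g ⇒ sin 2θ = R g / v₀² = 42.3×10/30.3² = 0.4607.
2θ = arcsin(0.4607) = 27.43° or 180° − 27.43° = 152.57°.
So θ = 13.7° or θ = 76.3°.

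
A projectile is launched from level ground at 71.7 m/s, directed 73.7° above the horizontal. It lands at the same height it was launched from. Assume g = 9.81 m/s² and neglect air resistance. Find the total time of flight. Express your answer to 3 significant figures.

Vertical component: v_y = 71.7 sin 73.7° = 68.82 m/s.
For a projectile landing at launch height, time of flight is t = 2 v_y / g = 2 × 68.82 / 9.81 = 14.0 s.

14.0 s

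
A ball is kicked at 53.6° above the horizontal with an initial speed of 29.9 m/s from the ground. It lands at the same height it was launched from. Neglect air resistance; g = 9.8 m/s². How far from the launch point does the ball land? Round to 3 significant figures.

Components: v_x = 29.9 cos 53.6° = 17.74 m/s, v_y = 29.9 sin 53.6° = 24.07 m/s.
Time of flight (same landing height): t = 2 v_y / g = 2 × 24.07 / 9.8 = 4.912 s.
Range: R = v_x · t = 17.74 × 4.912 = 87.1 m.

87.1 m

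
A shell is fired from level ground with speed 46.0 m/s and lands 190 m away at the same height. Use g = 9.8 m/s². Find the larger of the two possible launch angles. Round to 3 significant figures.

59.2°

Level-ground range: R = v₀² sin(2θ)/g ⇒ sin 2θ = R g / v₀² = 190×9.8/46.0² = 0.8800.
2θ = arcsin(0.8800) = 61.64° or 180° − 61.64° = 118.36°.
So θ = 30.8° or θ = 59.2°.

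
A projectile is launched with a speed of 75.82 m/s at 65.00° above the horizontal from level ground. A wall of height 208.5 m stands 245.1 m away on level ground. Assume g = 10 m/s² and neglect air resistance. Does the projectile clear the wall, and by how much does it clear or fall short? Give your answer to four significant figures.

Yes — it clears the wall by 24.57 m.

v_x = 75.82 cos 65.00° = 32.043 m/s; v_y0 = 75.82 sin 65.00° = 68.716 m/s.
Time to reach the wall: t = 245.1 / 32.043 = 7.6491 s.
Height at that point: y = 68.716×7.6491 − 5.000×7.6491² = 233.07 m.
That is 233.07 − 208.5 = 24.57 m above the top of the wall, so the projectile clears it.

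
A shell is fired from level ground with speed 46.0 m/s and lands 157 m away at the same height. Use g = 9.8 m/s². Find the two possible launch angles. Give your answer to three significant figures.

23.3° and 66.7°

Level-ground range: R = v₀² sin(2θ)/g ⇒ sin 2θ = R g / v₀² = 157×9.8/46.0² = 0.7271.
2θ = arcsin(0.7271) = 46.64° or 180° − 46.64° = 133.36°.
So θ = 23.3° or θ = 66.7°.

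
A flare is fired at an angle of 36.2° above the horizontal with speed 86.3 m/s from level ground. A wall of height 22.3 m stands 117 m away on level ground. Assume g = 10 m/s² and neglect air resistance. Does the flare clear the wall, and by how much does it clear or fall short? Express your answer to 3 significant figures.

v_x = 86.3 cos 36.2° = 69.64 m/s; v_y0 = 86.3 sin 36.2° = 50.97 m/s.
Time to reach the wall: t = 117 / 69.64 = 1.680 s.
Height at that point: y = 50.97×1.680 − 5.000×1.680² = 71.52 m.
That is 71.52 − 22.3 = 49.2 m above the top of the wall, so the flare clears it.

Yes — it clears the wall by 49.2 m.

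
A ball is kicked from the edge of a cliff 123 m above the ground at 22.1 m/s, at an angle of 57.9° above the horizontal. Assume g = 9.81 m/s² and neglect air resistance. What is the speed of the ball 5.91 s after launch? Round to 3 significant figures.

41.0 m/s

v_x = 22.1 cos 57.9° = 11.74 m/s (constant).
v_y(t) = 22.1 sin 57.9° − g t = 18.72 − 9.81 × 5.91 = -39.26 m/s.
Speed = √(v_x² + v_y²) = √(137.8 + 1541) = 41.0 m/s.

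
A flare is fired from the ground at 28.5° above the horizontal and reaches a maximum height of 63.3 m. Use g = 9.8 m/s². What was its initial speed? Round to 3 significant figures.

73.8 m/s

At maximum height v_y = 0, so (v₀ sin θ)² = 2 g H.
v₀ sin 28.5° = √(2 × 9.8 × 63.3) = 35.22 m/s.
v₀ = 35.22 / sin 28.5° = 35.22 / 0.4772 = 73.8 m/s.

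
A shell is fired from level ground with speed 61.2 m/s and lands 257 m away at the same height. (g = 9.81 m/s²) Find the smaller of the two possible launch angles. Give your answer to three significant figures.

Level-ground range: R = v₀² sin(2θ)/g ⇒ sin 2θ = R g / v₀² = 257×9.81/61.2² = 0.6731.
2θ = arcsin(0.6731) = 42.31° or 180° − 42.31° = 137.69°.
So θ = 21.2° or θ = 68.8°.

21.2°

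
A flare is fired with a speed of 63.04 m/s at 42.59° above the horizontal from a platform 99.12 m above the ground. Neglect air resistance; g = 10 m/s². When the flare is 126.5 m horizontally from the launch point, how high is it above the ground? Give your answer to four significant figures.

v_x = 63.04 cos 42.59° = 46.411 m/s, v_y0 = 63.04 sin 42.59° = 42.662 m/s.
Time to reach x = 126.5 m: t = x / v_x = 126.5 / 46.411 = 2.7256 s.
y = 99.12 + v_y0 t − ½ g t² = 99.12 + 42.662×2.7256 − 5.000×2.7256² = 178.3 m.

178.3 m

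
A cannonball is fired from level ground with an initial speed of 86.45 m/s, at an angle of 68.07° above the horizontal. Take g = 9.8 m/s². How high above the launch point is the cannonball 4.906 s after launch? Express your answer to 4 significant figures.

v_y0 = 86.45 sin 68.07° = 80.195 m/s.
y(t) = v_y0 t − ½ g t² = 80.195×4.906 − 4.900×4.906² = 275.5 m.

275.5 m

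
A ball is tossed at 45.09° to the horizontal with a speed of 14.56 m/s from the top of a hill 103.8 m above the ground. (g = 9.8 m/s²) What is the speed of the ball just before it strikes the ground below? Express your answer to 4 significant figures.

47.40 m/s

v_x = 14.56 cos 45.09° = 10.279 m/s is unchanged throughout.
For the vertical component, v_y² = v_y0² + 2 g h = (10.312)² + 2×9.8×103.8 = 2140.8, so |v_y| = 46.269 m/s.
Impact speed = √(v_x² + v_y²) = √(105.66 + 2140.8) = 47.40 m/s.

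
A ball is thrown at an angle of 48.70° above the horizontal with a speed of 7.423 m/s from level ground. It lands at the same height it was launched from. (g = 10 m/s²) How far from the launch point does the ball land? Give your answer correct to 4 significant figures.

For level ground, R = v₀² sin(2θ) / g.
sin(2 × 48.70°) = sin 97.400° = 0.9917.
R = (7.423)² × 0.9917 / 10 = 5.464 m.

5.464 m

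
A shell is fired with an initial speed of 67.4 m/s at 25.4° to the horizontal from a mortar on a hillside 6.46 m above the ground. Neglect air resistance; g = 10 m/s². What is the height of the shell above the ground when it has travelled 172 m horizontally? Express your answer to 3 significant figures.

48.2 m

v_x = 67.4 cos 25.4° = 60.88 m/s, v_y0 = 67.4 sin 25.4° = 28.91 m/s.
Time to reach x = 172 m: t = x / v_x = 172 / 60.88 = 2.825 s.
y = 6.46 + v_y0 t − ½ g t² = 6.46 + 28.91×2.825 − 5.000×2.825² = 48.2 m.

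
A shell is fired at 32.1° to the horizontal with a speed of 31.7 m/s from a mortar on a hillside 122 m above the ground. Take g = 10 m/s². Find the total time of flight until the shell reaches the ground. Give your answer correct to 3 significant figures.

6.90 s

Vertical component: v_y = 31.7 sin 32.1° = 16.85 m/s.
Taking up as positive with launch at y = 122 m, landing at y = 0: 0 = 122 + 16.85 t − ½(10) t².
Solving 5.000 t² − 16.85 t − 122 = 0 gives t = [16.85 + √(16.85² + 4·5.000·122)] / 10.00 = 6.90 s.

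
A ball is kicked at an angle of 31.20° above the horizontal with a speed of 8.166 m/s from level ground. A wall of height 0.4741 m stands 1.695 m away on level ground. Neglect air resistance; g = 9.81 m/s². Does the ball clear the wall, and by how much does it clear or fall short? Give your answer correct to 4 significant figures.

Yes — it clears the wall by 0.2636 m.

v_x = 8.166 cos 31.20° = 6.9849 m/s; v_y0 = 8.166 sin 31.20° = 4.2302 m/s.
Time to reach the wall: t = 1.695 / 6.9849 = 0.24267 s.
Height at that point: y = 4.2302×0.24267 − 4.905×0.24267² = 0.73769 m.
That is 0.73769 − 0.4741 = 0.2636 m above the top of the wall, so the ball clears it.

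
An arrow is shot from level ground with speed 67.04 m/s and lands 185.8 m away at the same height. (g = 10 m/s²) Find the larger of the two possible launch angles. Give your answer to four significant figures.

Level-ground range: R = v₀² sin(2θ)/g ⇒ sin 2θ = R g / v₀² = 185.8×10/67.04² = 0.4134.
2θ = arcsin(0.4134) = 24.419° or 180° − 24.419° = 155.581°.
So θ = 12.21° or θ = 77.79°.

77.79°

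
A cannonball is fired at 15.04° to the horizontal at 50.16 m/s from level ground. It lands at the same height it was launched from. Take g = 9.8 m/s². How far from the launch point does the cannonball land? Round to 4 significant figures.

128.7 m

For level ground, R = v₀² sin(2θ) / g.
sin(2 × 15.04°) = sin 30.080° = 0.5012.
R = (50.16)² × 0.5012 / 9.8 = 128.7 m.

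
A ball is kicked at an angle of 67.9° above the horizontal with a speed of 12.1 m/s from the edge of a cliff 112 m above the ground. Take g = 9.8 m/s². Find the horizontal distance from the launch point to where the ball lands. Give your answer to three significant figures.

27.6 m

Components: v_x = 12.1 cos 67.9° = 4.552 m/s, v_y = 12.1 sin 67.9° = 11.21 m/s.
Vertical: 0 = 112 + 11.21 t − ½(9.8) t² ⇒ 4.900 t² − 11.21 t − 112 = 0.
t = [11.21 + √(125.7 + 2195)] / 9.800 = 6.060 s.
Horizontal: R = v_x · t = 4.552 × 6.060 = 27.6 m.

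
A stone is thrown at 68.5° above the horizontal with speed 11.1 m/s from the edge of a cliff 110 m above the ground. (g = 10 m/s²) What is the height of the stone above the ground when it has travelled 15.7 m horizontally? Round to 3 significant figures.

75.4 m

v_x = 11.1 cos 68.5° = 4.068 m/s, v_y0 = 11.1 sin 68.5° = 10.33 m/s.
Time to reach x = 15.7 m: t = x / v_x = 15.7 / 4.068 = 3.859 s.
y = 110 + v_y0 t − ½ g t² = 110 + 10.33×3.859 − 5.000×3.859² = 75.4 m.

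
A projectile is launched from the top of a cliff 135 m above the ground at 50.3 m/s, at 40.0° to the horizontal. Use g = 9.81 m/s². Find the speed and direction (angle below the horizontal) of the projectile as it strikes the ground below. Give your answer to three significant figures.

72.0 m/s at 57.6° below the horizontal

v_x = 50.3 cos 40.0° = 38.53 m/s (constant).
|v_y| at impact = √((32.33)² + 2×9.81×135) = 60.78 m/s.
Speed = √(38.53² + 60.78²) = 72.0 m/s; angle = arctan(60.78/38.53) = 57.6° below horizontal.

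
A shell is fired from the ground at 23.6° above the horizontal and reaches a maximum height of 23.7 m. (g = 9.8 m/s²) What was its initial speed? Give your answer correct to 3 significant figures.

At maximum height v_y = 0, so (v₀ sin θ)² = 2 g H.
v₀ sin 23.6° = √(2 × 9.8 × 23.7) = 21.55 m/s.
v₀ = 21.55 / sin 23.6° = 21.55 / 0.4003 = 53.8 m/s.

53.8 m/s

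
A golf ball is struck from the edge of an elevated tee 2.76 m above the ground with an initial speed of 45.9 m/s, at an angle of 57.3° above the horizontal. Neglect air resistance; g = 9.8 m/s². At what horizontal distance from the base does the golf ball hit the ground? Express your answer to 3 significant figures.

Components: v_x = 45.9 cos 57.3° = 24.80 m/s, v_y = 45.9 sin 57.3° = 38.63 m/s.
Vertical: 0 = 2.76 + 38.63 t − ½(9.8) t² ⇒ 4.900 t² − 38.63 t − 2.76 = 0.
t = [38.63 + √(1492 + 54.10)] / 9.800 = 7.954 s.
Horizontal: R = v_x · t = 24.80 × 7.954 = 197 m.

197 m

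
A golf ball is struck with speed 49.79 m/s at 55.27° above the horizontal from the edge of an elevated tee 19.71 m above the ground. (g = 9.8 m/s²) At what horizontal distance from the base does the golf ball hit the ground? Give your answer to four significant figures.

Components: v_x = 49.79 cos 55.27° = 28.366 m/s, v_y = 49.79 sin 55.27° = 40.920 m/s.
Vertical: 0 = 19.71 + 40.920 t − ½(9.8) t² ⇒ 4.900 t² − 40.920 t − 19.71 = 0.
t = [40.920 + √(1674.4 + 386.32)] / 9.800 = 8.8077 s.
Horizontal: R = v_x · t = 28.366 × 8.8077 = 249.8 m.

249.8 m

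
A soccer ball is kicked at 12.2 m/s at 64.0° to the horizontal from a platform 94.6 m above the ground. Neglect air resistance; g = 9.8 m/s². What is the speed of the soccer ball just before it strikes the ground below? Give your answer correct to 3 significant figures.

v_x = 12.2 cos 64.0° = 5.348 m/s is unchanged throughout.
For the vertical component, v_y² = v_y0² + 2 g h = (10.97)² + 2×9.8×94.6 = 1975, so |v_y| = 44.44 m/s.
Impact speed = √(v_x² + v_y²) = √(28.60 + 1975) = 44.8 m/s.

44.8 m/s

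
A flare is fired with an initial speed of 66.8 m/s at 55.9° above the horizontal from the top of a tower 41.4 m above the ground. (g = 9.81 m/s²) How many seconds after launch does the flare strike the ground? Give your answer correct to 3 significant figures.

12.0 s

Vertical component: v_y = 66.8 sin 55.9° = 55.31 m/s.
Taking up as positive with launch at y = 41.4 m, landing at y = 0: 0 = 41.4 + 55.31 t − ½(9.81) t².
Solving 4.905 t² − 55.31 t − 41.4 = 0 gives t = [55.31 + √(55.31² + 4·4.905·41.4)] / 9.810 = 12.0 s.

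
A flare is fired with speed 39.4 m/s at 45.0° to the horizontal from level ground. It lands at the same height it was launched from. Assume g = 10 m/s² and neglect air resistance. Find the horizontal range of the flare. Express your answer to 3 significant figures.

155 m

For level ground, R = v₀² sin(2θ) / g.
sin(2 × 45.0°) = sin 90.00° = 1.000.
R = (39.4)² × 1.000 / 10 = 155 m.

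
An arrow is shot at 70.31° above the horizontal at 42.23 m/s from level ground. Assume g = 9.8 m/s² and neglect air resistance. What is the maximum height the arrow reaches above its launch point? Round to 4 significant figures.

Vertical component of launch velocity: v_y = 42.23 sin 70.31° = 39.761 m/s.
At the highest point the vertical velocity is zero, so v_y² = 2 g h_max.
h_max = (39.761)² / (2 × 9.8) = 1580.9 / 19.60 = 80.66 m.

80.66 m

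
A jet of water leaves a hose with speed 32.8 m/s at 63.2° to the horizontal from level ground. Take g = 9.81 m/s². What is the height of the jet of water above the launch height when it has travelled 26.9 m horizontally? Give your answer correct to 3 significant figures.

37.0 m

v_x = 32.8 cos 63.2° = 14.79 m/s, v_y0 = 32.8 sin 63.2° = 29.28 m/s.
Time to reach x = 26.9 m: t = x / v_x = 26.9 / 14.79 = 1.819 s.
y = v_y0 t − ½ g t² = 29.28×1.819 − 4.905×1.819² = 37.0 m.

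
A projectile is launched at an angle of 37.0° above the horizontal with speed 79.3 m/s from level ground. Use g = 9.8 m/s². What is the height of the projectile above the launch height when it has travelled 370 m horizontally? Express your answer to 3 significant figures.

112 m

v_x = 79.3 cos 37.0° = 63.33 m/s, v_y0 = 79.3 sin 37.0° = 47.72 m/s.
Time to reach x = 370 m: t = x / v_x = 370 / 63.33 = 5.842 s.
y = v_y0 t − ½ g t² = 47.72×5.842 − 4.900×5.842² = 112 m.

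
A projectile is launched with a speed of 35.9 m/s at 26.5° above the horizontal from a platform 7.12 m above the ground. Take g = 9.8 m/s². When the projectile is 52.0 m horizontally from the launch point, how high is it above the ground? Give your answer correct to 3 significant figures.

v_x = 35.9 cos 26.5° = 32.13 m/s, v_y0 = 35.9 sin 26.5° = 16.02 m/s.
Time to reach x = 52.0 m: t = x / v_x = 52.0 / 32.13 = 1.618 s.
y = 7.12 + v_y0 t − ½ g t² = 7.12 + 16.02×1.618 − 4.900×1.618² = 20.2 m.

20.2 m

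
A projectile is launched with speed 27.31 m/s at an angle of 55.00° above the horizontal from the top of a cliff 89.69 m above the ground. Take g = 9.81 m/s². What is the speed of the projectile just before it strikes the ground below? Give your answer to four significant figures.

v_x = 27.31 cos 55.00° = 15.664 m/s is unchanged throughout.
For the vertical component, v_y² = v_y0² + 2 g h = (22.371)² + 2×9.81×89.69 = 2260.2, so |v_y| = 47.542 m/s.
Impact speed = √(v_x² + v_y²) = √(245.36 + 2260.2) = 50.06 m/s.

50.06 m/s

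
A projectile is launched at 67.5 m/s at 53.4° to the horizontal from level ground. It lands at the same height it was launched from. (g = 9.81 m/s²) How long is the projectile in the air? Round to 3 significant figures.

11.0 s

Vertical component: v_y = 67.5 sin 53.4° = 54.19 m/s.
For a projectile landing at launch height, time of flight is t = 2 v_y / g = 2 × 54.19 / 9.81 = 11.0 s.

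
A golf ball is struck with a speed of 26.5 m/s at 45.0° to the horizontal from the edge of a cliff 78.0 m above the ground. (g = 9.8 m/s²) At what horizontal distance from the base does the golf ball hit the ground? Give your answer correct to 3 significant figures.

Components: v_x = 26.5 cos 45.0° = 18.74 m/s, v_y = 26.5 sin 45.0° = 18.74 m/s.
Vertical: 0 = 78.0 + 18.74 t − ½(9.8) t² ⇒ 4.900 t² − 18.74 t − 78.0 = 0.
t = [18.74 + √(351.2 + 1529)] / 9.800 = 6.337 s.
Horizontal: R = v_x · t = 18.74 × 6.337 = 119 m.

119 m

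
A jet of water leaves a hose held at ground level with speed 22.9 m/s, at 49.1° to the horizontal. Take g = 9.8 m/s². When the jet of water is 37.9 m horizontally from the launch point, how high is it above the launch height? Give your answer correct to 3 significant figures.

v_x = 22.9 cos 49.1° = 14.99 m/s, v_y0 = 22.9 sin 49.1° = 17.31 m/s.
Time to reach x = 37.9 m: t = x / v_x = 37.9 / 14.99 = 2.528 s.
y = v_y0 t − ½ g t² = 17.31×2.528 − 4.900×2.528² = 12.4 m.

12.4 m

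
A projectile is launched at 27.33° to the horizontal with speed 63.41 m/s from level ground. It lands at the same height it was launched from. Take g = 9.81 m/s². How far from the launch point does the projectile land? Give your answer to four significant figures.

334.3 m

Components: v_x = 63.41 cos 27.33° = 56.332 m/s, v_y = 63.41 sin 27.33° = 29.112 m/s.
Time of flight (same landing height): t = 2 v_y / g = 2 × 29.112 / 9.81 = 5.9352 s.
Range: R = v_x · t = 56.332 × 5.9352 = 334.3 m.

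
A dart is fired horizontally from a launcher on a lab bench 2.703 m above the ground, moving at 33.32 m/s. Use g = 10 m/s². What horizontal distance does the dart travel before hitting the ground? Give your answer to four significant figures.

24.50 m

Initial vertical velocity is zero, so the fall time comes from h = ½ g t²: t = √(2 × 2.703 / 10) = 0.73526 s.
Horizontal motion is uniform at 33.32 m/s, so x = 33.32 × 0.73526 = 24.50 m.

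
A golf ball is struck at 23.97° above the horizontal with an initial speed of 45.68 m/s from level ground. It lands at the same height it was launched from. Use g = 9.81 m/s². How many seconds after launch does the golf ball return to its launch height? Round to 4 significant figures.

3.783 s

Vertical component: v_y = 45.68 sin 23.97° = 18.558 m/s.
For a projectile landing at launch height, time of flight is t = 2 v_y / g = 2 × 18.558 / 9.81 = 3.783 s.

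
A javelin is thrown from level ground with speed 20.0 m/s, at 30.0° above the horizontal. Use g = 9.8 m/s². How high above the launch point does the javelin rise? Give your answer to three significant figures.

5.10 m

Vertical component of launch velocity: v_y = 20.0 sin 30.0° = 10.000 m/s.
At the highest point the vertical velocity is zero, so v_y² = 2 g h_max.
h_max = (10.000)² / (2 × 9.8) = 100.0 / 19.60 = 5.10 m.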